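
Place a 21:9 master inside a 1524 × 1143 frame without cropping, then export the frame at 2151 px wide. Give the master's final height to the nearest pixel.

Fitted into 1524×1143, the master spans the width; its height is 1524 × 9/21 ≈ 653.14 px.
The frame scales by 2151/1524 = 1.4114; 653.14 × 1.4114 ≈ 921.86 px.

922 px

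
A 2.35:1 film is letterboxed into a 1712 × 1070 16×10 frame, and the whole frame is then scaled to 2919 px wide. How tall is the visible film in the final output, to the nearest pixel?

At 1712×1070 the film is width-limited, so height = 1712 / 2.350 ≈ 728.51 px.
Scaling 1712 → 2919 is ×1.7050, so the height becomes 728.51 × 1.7050 ≈ 1242.13 px.

1242 px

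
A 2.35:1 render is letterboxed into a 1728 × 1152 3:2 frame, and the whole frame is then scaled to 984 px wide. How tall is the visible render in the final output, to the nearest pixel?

At 1728×1152 the render is width-limited, so height = 1728 / 2.350 ≈ 735.32 px.
The frame scales by 984/1728 = 0.5694; 735.32 × 0.5694 ≈ 418.72 px.

419 px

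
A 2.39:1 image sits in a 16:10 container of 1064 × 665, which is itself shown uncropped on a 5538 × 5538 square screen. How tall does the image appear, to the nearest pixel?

Inside the 1064×665 canvas the image is width-limited at 1064.00 × 445.19.
16:10 in 5538×5538: fills the width, so the intermediate becomes 5538.00 × 3461.25 — a scale of ×5.2049.
Applying the same ×5.2049: 445.19 → 2317.15.

2317 px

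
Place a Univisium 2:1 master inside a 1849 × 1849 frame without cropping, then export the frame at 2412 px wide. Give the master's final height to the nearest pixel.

1206 px

Fitted into 1849×1849, the master spans the width; its height is 1849 × 1/2 ≈ 924.50 px.
Scaling 1849 → 2412 is ×1.3045, so the height becomes 924.50 × 1.3045 ≈ 1206.00 px.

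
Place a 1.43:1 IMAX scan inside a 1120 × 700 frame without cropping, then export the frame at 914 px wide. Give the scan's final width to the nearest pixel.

Fitted into 1120×700, the scan spans the height; its width is 700 × 1.430 ≈ 1001.00 px.
Scaling 1120 → 914 is ×0.8161, so the width becomes 1001.00 × 0.8161 ≈ 816.89 px.

817 px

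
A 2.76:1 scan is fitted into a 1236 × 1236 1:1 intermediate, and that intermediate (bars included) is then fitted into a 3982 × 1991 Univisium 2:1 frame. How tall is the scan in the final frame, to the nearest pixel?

721 px

2.76:1 in 1236×1236: fills the width, so the scan is 1236.00 × 447.83.
Second fit — the 1:1 canvas into 3982×1991 spans the height: 1991.00 × 1991.00 (×1.6108 from 1236×1236).
Applying the same ×1.6108: 447.83 → 721.38.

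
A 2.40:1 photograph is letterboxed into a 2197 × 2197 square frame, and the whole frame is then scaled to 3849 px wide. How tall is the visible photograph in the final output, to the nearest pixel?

1604 px

At 2197×2197 the photograph is width-limited, so height = 2197 / 2.400 ≈ 915.42 px.
Scaling 2197 → 3849 is ×1.7519, so the height becomes 915.42 × 1.7519 ≈ 1603.75 px.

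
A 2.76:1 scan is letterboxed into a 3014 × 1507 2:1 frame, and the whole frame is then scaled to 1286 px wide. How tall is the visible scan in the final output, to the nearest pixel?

Fitted into 3014×1507, the scan spans the width; its height is 3014 / 2.760 ≈ 1092.03 px.
The frame scales by 1286/3014 = 0.4267; 1092.03 × 0.4267 ≈ 465.94 px.

466 px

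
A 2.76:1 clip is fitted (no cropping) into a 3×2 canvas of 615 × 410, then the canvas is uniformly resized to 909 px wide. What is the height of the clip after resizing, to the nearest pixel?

329 px

In the 615×410 frame the clip fills the width: height = 615 / 2.760 ≈ 222.83 px.
Scaling 615 → 909 is ×1.4780, so the height becomes 222.83 × 1.4780 ≈ 329.35 px.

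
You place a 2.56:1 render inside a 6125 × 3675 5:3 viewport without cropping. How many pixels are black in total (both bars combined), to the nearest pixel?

2.56:1 (2.560) > 5:3 (1.667), so the render fills the width.
The render is 6125 / 2.560 ≈ 2392.5781 px tall.
Black = 3675 − 2392.5781 = 1282.4219 px.
That's 1282.4219 × 6125 ≈ 7854834 black pixels.

7854834 pixels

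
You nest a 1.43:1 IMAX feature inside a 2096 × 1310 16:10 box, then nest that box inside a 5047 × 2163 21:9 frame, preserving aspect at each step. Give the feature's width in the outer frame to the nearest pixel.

Inside the 2096×1310 canvas the feature is height-limited at 1873.30 × 1310.00.
The 16:10 canvas is height-limited in 5047×2163, giving 3460.80 × 2163.00; scale factor 1.6511.
The feature scales with it: width 1873.30 × 1.6511 ≈ 3093.09.

3093 px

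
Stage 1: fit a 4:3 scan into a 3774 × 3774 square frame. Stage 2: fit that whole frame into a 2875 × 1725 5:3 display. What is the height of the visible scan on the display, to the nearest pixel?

First fit — 4:3 into 3774×3774 spans the width: 3774.00 × 2830.50.
The square canvas is height-limited in 2875×1725, giving 1725.00 × 1725.00; scale factor 0.4571.
Applying the same ×0.4571: 2830.50 → 1293.75.

1294 px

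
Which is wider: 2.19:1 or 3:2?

2.19:1

2.19 and 3:2 = 1.5; 2.19 > 1.5.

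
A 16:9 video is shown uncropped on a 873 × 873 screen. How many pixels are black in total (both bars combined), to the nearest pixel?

333431 pixels

Since 1.778 > 1.000, the video is width-limited.
Content height = 873 × 9/16 ≈ 491.0625 px.
Leftover height: 873 − 491.0625 = 381.9375 px.
That's 381.9375 × 873 ≈ 333431 black pixels.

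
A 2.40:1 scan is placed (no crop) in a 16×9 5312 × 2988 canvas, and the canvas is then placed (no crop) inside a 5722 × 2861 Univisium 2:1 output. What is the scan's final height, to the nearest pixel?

2119 px

Inside the 5312×2988 canvas the scan is width-limited at 5312.00 × 2213.33.
16×9 in 5722×2861: fills the height, so the intermediate becomes 5086.22 × 2861.00 — a scale of ×0.9575.
So the scan's height is 2213.33 × 0.9575 ≈ 2119.26.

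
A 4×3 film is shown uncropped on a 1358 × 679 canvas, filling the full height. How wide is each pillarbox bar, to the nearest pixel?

226 px

The film is 679 × 4/3 ≈ 905.33 px wide.
Leftover width: 1358 − 905.33 = 452.67 px → 226.33 each side.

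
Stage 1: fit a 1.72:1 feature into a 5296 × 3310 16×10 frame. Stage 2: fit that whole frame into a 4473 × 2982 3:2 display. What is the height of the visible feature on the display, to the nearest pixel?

Inside the 5296×3310 canvas the feature is width-limited at 5296.00 × 3079.07.
Second fit — the 16×10 canvas into 4473×2982 spans the width: 4473.00 × 2795.62 (×0.8446 from 5296×3310).
So the feature's height is 3079.07 × 0.8446 ≈ 2600.58.

2601 px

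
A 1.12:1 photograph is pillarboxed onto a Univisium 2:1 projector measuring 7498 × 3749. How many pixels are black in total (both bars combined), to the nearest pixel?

1.12:1 (1.120) < Univisium 2:1 (2.000), so the photograph fills the height.
The photograph is 3749 × 1.120 ≈ 4198.8800 px wide.
7498 − 4198.8800 = 3299.1200 px of bars.
Across the 3749-px span: 3299.1200 × 3749 ≈ 12368401 px.

12368401 pixels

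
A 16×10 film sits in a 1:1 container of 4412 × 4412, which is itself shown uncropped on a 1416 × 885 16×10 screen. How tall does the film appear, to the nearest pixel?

553 px

First fit — 16×10 into 4412×4412 spans the width: 4412.00 × 2757.50.
Second fit — the 1:1 canvas into 1416×885 spans the height: 885.00 × 885.00 (×0.2006 from 4412×4412).
So the film's height is 2757.50 × 0.2006 ≈ 553.12.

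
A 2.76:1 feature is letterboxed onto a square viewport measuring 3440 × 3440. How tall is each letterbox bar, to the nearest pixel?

1097 px

2.76:1 is wider than square, so it spans the full width.
That makes the image 1246.38 px tall (3440 / 2.760).
Black = 3440 − 1246.38 = 2193.62 px, or 1096.81 per bar.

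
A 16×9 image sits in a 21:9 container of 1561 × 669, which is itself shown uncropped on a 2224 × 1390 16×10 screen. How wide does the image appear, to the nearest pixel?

First fit — 16×9 into 1561×669 spans the height: 1189.33 × 669.00.
21:9 in 2224×1390: fills the width, so the intermediate becomes 2224.00 × 953.14 — a scale of ×1.4247.
So the image's width is 1189.33 × 1.4247 ≈ 1694.48.

1694 px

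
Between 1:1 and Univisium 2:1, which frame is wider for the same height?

Univisium 2:1

1 and Univisium 2:1 = 2; 2 > 1.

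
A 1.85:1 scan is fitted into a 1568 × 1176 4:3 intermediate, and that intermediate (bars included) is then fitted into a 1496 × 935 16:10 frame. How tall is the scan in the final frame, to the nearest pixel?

674 px

1.85:1 in 1568×1176: fills the width, so the scan is 1568.00 × 847.57.
The 4:3 canvas is height-limited in 1496×935, giving 1246.67 × 935.00; scale factor 0.7951.
Applying the same ×0.7951: 847.57 → 673.87.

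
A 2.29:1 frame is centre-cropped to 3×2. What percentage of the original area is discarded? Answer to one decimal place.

34.5%

The height stays; only width is cut (since 3×2 is narrower than 2.29:1).
Fraction kept = (1.500)/(2.290) ≈ 65.50%, so 34.50% is lost.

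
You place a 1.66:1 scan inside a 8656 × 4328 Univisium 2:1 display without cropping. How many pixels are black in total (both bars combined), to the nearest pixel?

6368739 pixels

Since 1.660 < 2.000, the scan is height-limited.
The scan is 4328 × 1.660 ≈ 7184.4800 px wide.
Leftover width: 8656 − 7184.4800 = 1471.5200 px.
That's 1471.5200 × 4328 ≈ 6368739 black pixels.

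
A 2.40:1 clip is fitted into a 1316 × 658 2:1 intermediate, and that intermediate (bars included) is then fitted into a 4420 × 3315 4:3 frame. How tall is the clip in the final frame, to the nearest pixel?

1842 px

Inside the 1316×658 canvas the clip is width-limited at 1316.00 × 548.33.
2:1 in 4420×3315: fills the width, so the intermediate becomes 4420.00 × 2210.00 — a scale of ×3.3587.
So the clip's height is 548.33 × 3.3587 ≈ 1841.67.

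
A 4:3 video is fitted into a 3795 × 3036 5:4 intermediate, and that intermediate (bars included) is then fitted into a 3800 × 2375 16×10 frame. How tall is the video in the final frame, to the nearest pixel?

2227 px

First fit — 4:3 into 3795×3036 spans the width: 3795.00 × 2846.25.
The 5:4 canvas is height-limited in 3800×2375, giving 2968.75 × 2375.00; scale factor 0.7823.
So the video's height is 2846.25 × 0.7823 ≈ 2226.56.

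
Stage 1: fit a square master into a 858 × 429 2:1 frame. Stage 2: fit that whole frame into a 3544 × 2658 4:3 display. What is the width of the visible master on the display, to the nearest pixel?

1772 px

Inside the 858×429 canvas the master is height-limited at 429.00 × 429.00.
2:1 in 3544×2658: fills the width, so the intermediate becomes 3544.00 × 1772.00 — a scale of ×4.1305.
So the master's width is 429.00 × 4.1305 ≈ 1772.00.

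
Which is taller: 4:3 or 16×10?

4:3

4:3 = 1.333 and 16×10 = 1.6; 1.6 > 1.333. The smaller width-to-height ratio is the taller frame.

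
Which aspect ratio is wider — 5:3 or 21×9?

21×9

5:3 = 1.667 and 21×9 = 2.333; 2.333 > 1.667.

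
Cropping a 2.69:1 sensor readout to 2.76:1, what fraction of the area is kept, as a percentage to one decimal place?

2.76:1 is wider than 2.69:1, so the crop keeps the full width and trims the height.
Area ratio = (2.690)/(2.760) = 97.46% retained.

97.5%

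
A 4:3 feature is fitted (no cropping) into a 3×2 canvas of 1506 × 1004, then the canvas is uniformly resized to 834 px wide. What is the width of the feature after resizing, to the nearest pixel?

At 1506×1004 the feature is height-limited, so width = 1004 × 4/3 ≈ 1338.67 px.
Resizing to 834 px wide multiplies everything by 0.5538: 1338.67 → 741.33 px.

741 px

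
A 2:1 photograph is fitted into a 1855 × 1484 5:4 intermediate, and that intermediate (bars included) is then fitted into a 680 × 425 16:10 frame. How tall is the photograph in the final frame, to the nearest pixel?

266 px

2:1 in 1855×1484: fills the width, so the photograph is 1855.00 × 927.50.
Second fit — the 5:4 canvas into 680×425 spans the height: 531.25 × 425.00 (×0.2864 from 1855×1484).
Applying the same ×0.2864: 927.50 → 265.62.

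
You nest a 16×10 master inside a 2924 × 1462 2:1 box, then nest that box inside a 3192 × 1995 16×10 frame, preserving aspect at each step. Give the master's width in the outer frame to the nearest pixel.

16×10 in 2924×1462: fills the height, so the master is 2339.20 × 1462.00.
2:1 in 3192×1995: fills the width, so the intermediate becomes 3192.00 × 1596.00 — a scale of ×1.0917.
Applying the same ×1.0917: 2339.20 → 2553.60.

2554 px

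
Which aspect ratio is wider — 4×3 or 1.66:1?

4×3 = 1.333 and 1.66; 1.66 > 1.333.

1.66:1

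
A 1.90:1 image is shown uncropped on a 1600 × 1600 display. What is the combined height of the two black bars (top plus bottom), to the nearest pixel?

Since 1.900 > 1.000, the image is width-limited.
Content height = 1600 / 1.900 ≈ 842.11 px.
1600 − 842.11 = 757.89 px of bars.

758 px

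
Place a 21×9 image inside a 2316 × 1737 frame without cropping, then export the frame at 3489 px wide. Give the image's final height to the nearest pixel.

1495 px

At 2316×1737 the image is width-limited, so height = 2316 × 9/21 ≈ 992.57 px.
Scaling 2316 → 3489 is ×1.5065, so the height becomes 992.57 × 1.5065 ≈ 1495.29 px.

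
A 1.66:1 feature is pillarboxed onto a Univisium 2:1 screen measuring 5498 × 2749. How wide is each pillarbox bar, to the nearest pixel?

467 px

1.66:1 (1.660) < Univisium 2:1 (2.000), so the feature fills the height.
The feature is 2749 × 1.660 ≈ 4563.34 px wide.
Black = 5498 − 4563.34 = 934.66 px, or 467.33 per bar.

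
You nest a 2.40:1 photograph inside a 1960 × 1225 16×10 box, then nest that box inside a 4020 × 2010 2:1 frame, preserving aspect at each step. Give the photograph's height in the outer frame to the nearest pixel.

1340 px

Inside the 1960×1225 canvas the photograph is width-limited at 1960.00 × 816.67.
Second fit — the 16×10 canvas into 4020×2010 spans the height: 3216.00 × 2010.00 (×1.6408 from 1960×1225).
Applying the same ×1.6408: 816.67 → 1340.00.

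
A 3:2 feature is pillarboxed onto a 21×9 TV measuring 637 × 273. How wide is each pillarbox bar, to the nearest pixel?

3:2 (1.500) < 21×9 (2.333), so the feature fills the height.
The feature is 273 × 3/2 ≈ 409.50 px wide.
637 − 409.50 = 227.50 px of bars (113.75 each).

114 px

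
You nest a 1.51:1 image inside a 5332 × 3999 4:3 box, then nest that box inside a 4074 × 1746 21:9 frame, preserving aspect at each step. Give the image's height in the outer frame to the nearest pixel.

Inside the 5332×3999 canvas the image is width-limited at 5332.00 × 3531.13.
4:3 in 4074×1746: fills the height, so the intermediate becomes 2328.00 × 1746.00 — a scale of ×0.4366.
The image scales with it: height 3531.13 × 0.4366 ≈ 1541.72.

1542 px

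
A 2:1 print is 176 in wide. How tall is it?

Height = 176 × 1/2 = 88.

88 in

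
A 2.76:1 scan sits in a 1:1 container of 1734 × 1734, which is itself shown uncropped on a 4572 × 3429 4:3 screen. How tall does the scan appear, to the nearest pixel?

Inside the 1734×1734 canvas the scan is width-limited at 1734.00 × 628.26.
Second fit — the 1:1 canvas into 4572×3429 spans the height: 3429.00 × 3429.00 (×1.9775 from 1734×1734).
Applying the same ×1.9775: 628.26 → 1242.39.

1242 px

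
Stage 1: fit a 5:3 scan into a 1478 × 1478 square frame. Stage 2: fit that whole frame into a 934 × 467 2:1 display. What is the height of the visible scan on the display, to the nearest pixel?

280 px

First fit — 5:3 into 1478×1478 spans the width: 1478.00 × 886.80.
square in 934×467: fills the height, so the intermediate becomes 467.00 × 467.00 — a scale of ×0.3160.
The scan scales with it: height 886.80 × 0.3160 ≈ 280.20.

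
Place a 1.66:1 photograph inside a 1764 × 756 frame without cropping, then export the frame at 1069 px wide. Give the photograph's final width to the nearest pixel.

Fitted into 1764×756, the photograph spans the height; its width is 756 × 1.660 ≈ 1254.96 px.
The frame scales by 1069/1764 = 0.6060; 1254.96 × 0.6060 ≈ 760.52 px.

761 px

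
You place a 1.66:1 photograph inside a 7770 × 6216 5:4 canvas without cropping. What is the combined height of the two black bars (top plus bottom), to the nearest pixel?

1.66:1 (1.660) > 5:4 (1.250), so the photograph fills the width.
Content height = 7770 / 1.660 ≈ 4680.72 px.
Leftover height: 6216 − 4680.72 = 1535.28 px.

1535 px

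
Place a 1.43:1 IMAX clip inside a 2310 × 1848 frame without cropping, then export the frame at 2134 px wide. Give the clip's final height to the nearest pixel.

1492 px

Fitted into 2310×1848, the clip spans the width; its height is 2310 / 1.430 ≈ 1615.38 px.
Scaling 2310 → 2134 is ×0.9238, so the height becomes 1615.38 × 0.9238 ≈ 1492.31 px.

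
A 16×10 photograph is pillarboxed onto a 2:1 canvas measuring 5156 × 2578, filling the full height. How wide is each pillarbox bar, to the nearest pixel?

516 px

The photograph is 2578 × 16/10 ≈ 4124.80 px wide.
Black = 5156 − 4124.80 = 1031.20 px, or 515.60 per bar.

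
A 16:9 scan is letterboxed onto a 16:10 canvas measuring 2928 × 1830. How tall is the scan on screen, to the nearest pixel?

1647 px

16:9 is wider than 16:10, so it spans the full width.
That makes the image 1647.00 px tall (2928 × 9/16).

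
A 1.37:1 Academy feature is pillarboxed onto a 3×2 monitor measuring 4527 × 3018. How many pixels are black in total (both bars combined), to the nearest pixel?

1184082 pixels

1.37:1 Academy (1.370) < 3×2 (1.500), so the feature fills the height.
That makes the image 4134.6600 px wide (3018 × 1.370).
4527 − 4134.6600 = 392.3400 px of bars.
Across the 3018-px span: 392.3400 × 3018 ≈ 1184082 px.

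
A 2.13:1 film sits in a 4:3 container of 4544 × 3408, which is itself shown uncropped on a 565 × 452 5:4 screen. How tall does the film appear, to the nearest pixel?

2.13:1 in 4544×3408: fills the width, so the film is 4544.00 × 2133.33.
The 4:3 canvas is width-limited in 565×452, giving 565.00 × 423.75; scale factor 0.1243.
Applying the same ×0.1243: 2133.33 → 265.26.

265 px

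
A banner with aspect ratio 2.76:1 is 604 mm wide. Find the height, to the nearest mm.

At 2.76:1, 604 / 2.760 ≈ 218.84.

219 mm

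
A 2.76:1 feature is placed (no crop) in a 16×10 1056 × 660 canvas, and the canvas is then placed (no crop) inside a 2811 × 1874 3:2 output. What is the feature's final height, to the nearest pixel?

2.76:1 in 1056×660: fills the width, so the feature is 1056.00 × 382.61.
The 16×10 canvas is width-limited in 2811×1874, giving 2811.00 × 1756.88; scale factor 2.6619.
Applying the same ×2.6619: 382.61 → 1018.48.

1018 px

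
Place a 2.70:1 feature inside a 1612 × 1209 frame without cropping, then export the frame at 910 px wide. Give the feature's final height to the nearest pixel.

337 px

Fitted into 1612×1209, the feature spans the width; its height is 1612 / 2.700 ≈ 597.04 px.
Scaling 1612 → 910 is ×0.5645, so the height becomes 597.04 × 0.5645 ≈ 337.04 px.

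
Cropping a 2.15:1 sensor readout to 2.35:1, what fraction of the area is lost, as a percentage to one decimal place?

8.5%

The width stays; only height is cut (since 2.35:1 is wider than 2.15:1).
Fraction kept = (2.150)/(2.350) ≈ 91.49%, so 8.51% is lost.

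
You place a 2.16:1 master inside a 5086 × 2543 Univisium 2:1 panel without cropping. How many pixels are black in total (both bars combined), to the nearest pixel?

958052 pixels

Since 2.160 > 2.000, the master is width-limited.
Content height = 5086 / 2.160 ≈ 2354.6296 px.
Black = 2543 − 2354.6296 = 188.3704 px.
Bar area = 188.3704 × 5086 ≈ 958052 px.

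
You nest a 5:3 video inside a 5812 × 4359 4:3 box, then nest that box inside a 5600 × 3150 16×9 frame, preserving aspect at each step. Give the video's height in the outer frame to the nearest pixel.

First fit — 5:3 into 5812×4359 spans the width: 5812.00 × 3487.20.
The 4:3 canvas is height-limited in 5600×3150, giving 4200.00 × 3150.00; scale factor 0.7226.
Applying the same ×0.7226: 3487.20 → 2520.00.

2520 px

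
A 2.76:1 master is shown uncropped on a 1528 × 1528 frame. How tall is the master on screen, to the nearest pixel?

554 px

Since 2.760 > 1.000, the master is width-limited.
The master is 1528 / 2.760 ≈ 553.62 px tall.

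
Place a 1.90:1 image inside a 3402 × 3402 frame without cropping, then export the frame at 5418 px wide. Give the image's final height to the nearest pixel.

In the 3402×3402 frame the image fills the width: height = 3402 / 1.900 ≈ 1790.53 px.
Resizing to 5418 px wide multiplies everything by 1.5926: 1790.53 → 2851.58 px.

2852 px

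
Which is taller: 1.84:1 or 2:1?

1.84 and 2; 2 > 1.84. The smaller width-to-height ratio is the taller frame.

1.84:1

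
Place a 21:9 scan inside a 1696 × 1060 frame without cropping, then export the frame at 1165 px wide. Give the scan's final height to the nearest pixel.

At 1696×1060 the scan is width-limited, so height = 1696 × 9/21 ≈ 726.86 px.
Resizing to 1165 px wide multiplies everything by 0.6869: 726.86 → 499.29 px.

499 px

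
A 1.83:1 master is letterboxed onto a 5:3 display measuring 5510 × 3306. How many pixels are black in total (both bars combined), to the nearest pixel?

1.83:1 is wider than 5:3, so it spans the full width.
The master is 5510 / 1.830 ≈ 3010.9290 px tall.
Leftover height: 3306 − 3010.9290 = 295.0710 px.
That's 295.0710 × 5510 ≈ 1625841 black pixels.

1625841 pixels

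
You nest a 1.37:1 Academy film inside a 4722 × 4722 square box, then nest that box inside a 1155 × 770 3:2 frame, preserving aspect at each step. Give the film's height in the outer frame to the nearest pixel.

562 px

Inside the 4722×4722 canvas the film is width-limited at 4722.00 × 3446.72.
Second fit — the square canvas into 1155×770 spans the height: 770.00 × 770.00 (×0.1631 from 4722×4722).
Applying the same ×0.1631: 3446.72 → 562.04.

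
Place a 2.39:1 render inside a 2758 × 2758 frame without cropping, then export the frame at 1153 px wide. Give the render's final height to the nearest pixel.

482 px

At 2758×2758 the render is width-limited, so height = 2758 / 2.390 ≈ 1153.97 px.
Scaling 2758 → 1153 is ×0.4181, so the height becomes 1153.97 × 0.4181 ≈ 482.43 px.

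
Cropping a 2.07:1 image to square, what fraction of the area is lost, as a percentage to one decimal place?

51.7%

The height stays; only width is cut (since square is narrower than 2.07:1).
Fraction kept = (1.000)/(2.070) ≈ 48.31%, so 51.69% is lost.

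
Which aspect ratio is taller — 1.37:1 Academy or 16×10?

1.37 and 16×10 = 1.6; 1.6 > 1.37. The smaller width-to-height ratio is the taller frame.

1.37:1 Academy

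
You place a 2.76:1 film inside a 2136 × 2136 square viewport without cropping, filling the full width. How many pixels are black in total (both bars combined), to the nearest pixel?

2909418 pixels

That makes the image 773.9130 px tall (2136 / 2.760).
Black = 2136 − 773.9130 = 1362.0870 px.
Bar area = 1362.0870 × 2136 ≈ 2909418 px.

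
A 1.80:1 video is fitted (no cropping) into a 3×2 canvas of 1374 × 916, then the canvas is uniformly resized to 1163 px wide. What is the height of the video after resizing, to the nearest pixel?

646 px

In the 1374×916 frame the video fills the width: height = 1374 / 1.800 ≈ 763.33 px.
Resizing to 1163 px wide multiplies everything by 0.8464: 763.33 → 646.11 px.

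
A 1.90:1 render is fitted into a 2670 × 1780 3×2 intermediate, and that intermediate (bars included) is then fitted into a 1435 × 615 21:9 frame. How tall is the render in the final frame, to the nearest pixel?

1.90:1 in 2670×1780: fills the width, so the render is 2670.00 × 1405.26.
3×2 in 1435×615: fills the height, so the intermediate becomes 922.50 × 615.00 — a scale of ×0.3455.
Applying the same ×0.3455: 1405.26 → 485.53.

486 px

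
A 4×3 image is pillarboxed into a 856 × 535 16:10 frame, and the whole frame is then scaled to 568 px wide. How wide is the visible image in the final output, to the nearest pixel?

473 px

At 856×535 the image is height-limited, so width = 535 × 4/3 ≈ 713.33 px.
Scaling 856 → 568 is ×0.6636, so the width becomes 713.33 × 0.6636 ≈ 473.33 px.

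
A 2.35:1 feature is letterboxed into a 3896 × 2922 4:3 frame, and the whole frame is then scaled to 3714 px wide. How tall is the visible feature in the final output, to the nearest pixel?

1580 px

In the 3896×2922 frame the feature fills the width: height = 3896 / 2.350 ≈ 1657.87 px.
Scaling 3896 → 3714 is ×0.9533, so the height becomes 1657.87 × 0.9533 ≈ 1580.43 px.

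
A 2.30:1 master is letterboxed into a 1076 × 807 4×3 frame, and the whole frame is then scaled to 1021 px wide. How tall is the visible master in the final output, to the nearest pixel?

Fitted into 1076×807, the master spans the width; its height is 1076 / 2.300 ≈ 467.83 px.
Resizing to 1021 px wide multiplies everything by 0.9489: 467.83 → 443.91 px.

444 px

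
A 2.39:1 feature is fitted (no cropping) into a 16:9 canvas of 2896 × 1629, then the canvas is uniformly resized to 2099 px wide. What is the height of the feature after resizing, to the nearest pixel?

In the 2896×1629 frame the feature fills the width: height = 2896 / 2.390 ≈ 1211.72 px.
Scaling 2896 → 2099 is ×0.7248, so the height becomes 1211.72 × 0.7248 ≈ 878.24 px.

878 px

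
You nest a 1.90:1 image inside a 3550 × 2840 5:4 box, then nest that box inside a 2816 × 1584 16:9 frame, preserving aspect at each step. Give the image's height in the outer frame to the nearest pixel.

First fit — 1.90:1 into 3550×2840 spans the width: 3550.00 × 1868.42.
The 5:4 canvas is height-limited in 2816×1584, giving 1980.00 × 1584.00; scale factor 0.5577.
Applying the same ×0.5577: 1868.42 → 1042.11.

1042 px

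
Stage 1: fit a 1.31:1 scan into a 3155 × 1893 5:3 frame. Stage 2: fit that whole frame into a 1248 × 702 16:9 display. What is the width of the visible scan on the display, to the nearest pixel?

1.31:1 in 3155×1893: fills the height, so the scan is 2479.83 × 1893.00.
Second fit — the 5:3 canvas into 1248×702 spans the height: 1170.00 × 702.00 (×0.3708 from 3155×1893).
The scan scales with it: width 2479.83 × 0.3708 ≈ 919.62.

920 px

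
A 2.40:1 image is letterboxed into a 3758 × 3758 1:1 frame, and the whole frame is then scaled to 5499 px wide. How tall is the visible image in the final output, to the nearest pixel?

2291 px

In the 3758×3758 frame the image fills the width: height = 3758 / 2.400 ≈ 1565.83 px.
The frame scales by 5499/3758 = 1.4633; 1565.83 × 1.4633 ≈ 2291.25 px.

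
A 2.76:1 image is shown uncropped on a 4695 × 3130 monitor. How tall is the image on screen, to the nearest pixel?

1701 px

2.76:1 is wider than 3:2, so it spans the full width.
That makes the image 1701.09 px tall (4695 / 2.760).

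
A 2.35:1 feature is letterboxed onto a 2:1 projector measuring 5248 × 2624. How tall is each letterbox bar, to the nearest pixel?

2.35:1 (2.350) > 2:1 (2.000), so the feature fills the width.
Content height = 5248 / 2.350 ≈ 2233.19 px.
2624 − 2233.19 = 390.81 px of bars (195.40 each).

195 px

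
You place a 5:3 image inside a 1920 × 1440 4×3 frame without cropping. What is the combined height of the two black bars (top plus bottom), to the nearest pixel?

288 px

5:3 (1.667) > 4×3 (1.333), so the image fills the width.
The image is 1920 × 3/5 ≈ 1152.00 px tall.
Leftover height: 1440 − 1152.00 = 288.00 px.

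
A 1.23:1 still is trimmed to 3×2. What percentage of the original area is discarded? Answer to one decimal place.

3×2 is wider than 1.23:1, so the crop keeps the full width and trims the height.
Fraction kept = (1.230)/(1.500) ≈ 82.00%, so 18.00% is lost.

18.0%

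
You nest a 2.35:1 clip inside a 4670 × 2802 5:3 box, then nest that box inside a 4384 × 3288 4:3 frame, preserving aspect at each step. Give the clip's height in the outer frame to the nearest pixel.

Inside the 4670×2802 canvas the clip is width-limited at 4670.00 × 1987.23.
5:3 in 4384×3288: fills the width, so the intermediate becomes 4384.00 × 2630.40 — a scale of ×0.9388.
So the clip's height is 1987.23 × 0.9388 ≈ 1865.53.

1866 px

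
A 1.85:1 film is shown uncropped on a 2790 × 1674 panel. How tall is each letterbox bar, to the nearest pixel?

83 px

1.85:1 (1.850) > 5:3 (1.667), so the film fills the width.
That makes the image 1508.11 px tall (2790 / 1.850).
Leftover height: 1674 − 1508.11 = 165.89 px → 82.95 each side.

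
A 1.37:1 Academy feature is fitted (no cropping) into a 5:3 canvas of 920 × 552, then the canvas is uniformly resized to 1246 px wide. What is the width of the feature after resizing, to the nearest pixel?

1024 px

In the 920×552 frame the feature fills the height: width = 552 × 1.370 ≈ 756.24 px.
The frame scales by 1246/920 = 1.3543; 756.24 × 1.3543 ≈ 1024.21 px.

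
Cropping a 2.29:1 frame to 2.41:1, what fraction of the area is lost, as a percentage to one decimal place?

Going from 2.29:1 to 2.41:1 means cutting height while keeping width.
Area ratio = (2.290)/(2.410) = 95.02%; the remaining 4.98% is cropped out.

5.0%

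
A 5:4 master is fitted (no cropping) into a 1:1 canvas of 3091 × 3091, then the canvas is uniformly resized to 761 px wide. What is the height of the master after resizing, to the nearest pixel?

In the 3091×3091 frame the master fills the width: height = 3091 × 4/5 ≈ 2472.80 px.
The frame scales by 761/3091 = 0.2462; 2472.80 × 0.2462 ≈ 608.80 px.

609 px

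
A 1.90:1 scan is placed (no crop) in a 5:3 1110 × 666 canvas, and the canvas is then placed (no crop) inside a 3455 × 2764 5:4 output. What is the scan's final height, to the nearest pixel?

Inside the 1110×666 canvas the scan is width-limited at 1110.00 × 584.21.
Second fit — the 5:3 canvas into 3455×2764 spans the width: 3455.00 × 2073.00 (×3.1126 from 1110×666).
Applying the same ×3.1126: 584.21 → 1818.42.

1818 px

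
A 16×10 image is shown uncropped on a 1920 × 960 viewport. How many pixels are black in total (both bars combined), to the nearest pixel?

368640 pixels

16×10 (1.600) < 2:1 (2.000), so the image fills the height.
That makes the image 1536.0000 px wide (960 × 16/10).
Leftover width: 1920 − 1536.0000 = 384.0000 px.
Across the 960-px span: 384.0000 × 960 ≈ 368640 px.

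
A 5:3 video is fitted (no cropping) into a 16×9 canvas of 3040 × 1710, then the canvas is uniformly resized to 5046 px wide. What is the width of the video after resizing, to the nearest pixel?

4731 px

Fitted into 3040×1710, the video spans the height; its width is 1710 × 5/3 ≈ 2850.00 px.
The frame scales by 5046/3040 = 1.6599; 2850.00 × 1.6599 ≈ 4730.62 px.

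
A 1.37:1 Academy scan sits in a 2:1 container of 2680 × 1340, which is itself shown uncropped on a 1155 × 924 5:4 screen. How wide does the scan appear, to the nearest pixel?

1.37:1 Academy in 2680×1340: fills the height, so the scan is 1835.80 × 1340.00.
The 2:1 canvas is width-limited in 1155×924, giving 1155.00 × 577.50; scale factor 0.4310.
So the scan's width is 1835.80 × 0.4310 ≈ 791.17.

791 px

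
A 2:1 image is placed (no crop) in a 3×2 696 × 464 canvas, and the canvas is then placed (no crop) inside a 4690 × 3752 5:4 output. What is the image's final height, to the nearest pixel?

2345 px

First fit — 2:1 into 696×464 spans the width: 696.00 × 348.00.
Second fit — the 3×2 canvas into 4690×3752 spans the width: 4690.00 × 3126.67 (×6.7385 from 696×464).
The image scales with it: height 348.00 × 6.7385 ≈ 2345.00.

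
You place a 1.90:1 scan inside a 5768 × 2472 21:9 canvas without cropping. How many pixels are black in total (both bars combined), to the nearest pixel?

2648006 pixels

1.90:1 is narrower than 21:9, so it spans the full height.
Content width = 2472 × 1.900 ≈ 4696.8000 px.
Black = 5768 − 4696.8000 = 1071.2000 px.
That's 1071.2000 × 2472 ≈ 2648006 black pixels.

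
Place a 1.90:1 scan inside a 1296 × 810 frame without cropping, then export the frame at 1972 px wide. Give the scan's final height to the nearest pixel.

1038 px

At 1296×810 the scan is width-limited, so height = 1296 / 1.900 ≈ 682.11 px.
Scaling 1296 → 1972 is ×1.5216, so the height becomes 682.11 × 1.5216 ≈ 1037.89 px.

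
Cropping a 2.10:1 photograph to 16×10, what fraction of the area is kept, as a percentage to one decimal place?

76.2%

The height stays; only width is cut (since 16×10 is narrower than 2.10:1).
Area ratio = (1.600)/(2.100) = 76.19% retained.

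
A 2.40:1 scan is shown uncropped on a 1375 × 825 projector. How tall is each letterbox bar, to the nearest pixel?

126 px

2.40:1 (2.400) > 5:3 (1.667), so the scan fills the width.
The scan is 1375 / 2.400 ≈ 572.92 px tall.
Leftover height: 825 − 572.92 = 252.08 px → 126.04 each side.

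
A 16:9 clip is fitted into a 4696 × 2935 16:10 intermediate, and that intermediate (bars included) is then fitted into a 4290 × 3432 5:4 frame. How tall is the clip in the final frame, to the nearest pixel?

2413 px

Inside the 4696×2935 canvas the clip is width-limited at 4696.00 × 2641.50.
The 16:10 canvas is width-limited in 4290×3432, giving 4290.00 × 2681.25; scale factor 0.9135.
The clip scales with it: height 2641.50 × 0.9135 ≈ 2413.12.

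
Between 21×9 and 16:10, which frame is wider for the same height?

21×9 = 2.333 and 16:10 = 1.6; 2.333 > 1.6.

21×9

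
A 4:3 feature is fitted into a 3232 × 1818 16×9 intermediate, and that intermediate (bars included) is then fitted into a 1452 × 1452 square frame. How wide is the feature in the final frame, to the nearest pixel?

Inside the 3232×1818 canvas the feature is height-limited at 2424.00 × 1818.00.
16×9 in 1452×1452: fills the width, so the intermediate becomes 1452.00 × 816.75 — a scale of ×0.4493.
Applying the same ×0.4493: 2424.00 → 1089.00.

1089 px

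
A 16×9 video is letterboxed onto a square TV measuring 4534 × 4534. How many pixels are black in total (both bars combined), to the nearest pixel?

8993756 pixels

Since 1.778 > 1.000, the video is width-limited.
Content height = 4534 × 9/16 ≈ 2550.3750 px.
Black = 4534 − 2550.3750 = 1983.6250 px.
Across the 4534-px span: 1983.6250 × 4534 ≈ 8993756 px.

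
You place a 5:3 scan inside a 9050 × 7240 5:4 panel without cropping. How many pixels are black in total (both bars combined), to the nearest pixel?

16380500 pixels

Since 1.667 > 1.250, the scan is width-limited.
That makes the image 5430.0000 px tall (9050 × 3/5).
Black = 7240 − 5430.0000 = 1810.0000 px.
Across the 9050-px span: 1810.0000 × 9050 ≈ 16380500 px.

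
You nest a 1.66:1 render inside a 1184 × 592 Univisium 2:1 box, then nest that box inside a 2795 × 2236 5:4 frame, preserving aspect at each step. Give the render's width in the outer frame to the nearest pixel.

Inside the 1184×592 canvas the render is height-limited at 982.72 × 592.00.
Univisium 2:1 in 2795×2236: fills the width, so the intermediate becomes 2795.00 × 1397.50 — a scale of ×2.3606.
The render scales with it: width 982.72 × 2.3606 ≈ 2319.85.

2320 px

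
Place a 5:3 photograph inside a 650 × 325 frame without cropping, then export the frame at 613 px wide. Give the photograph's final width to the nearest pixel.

511 px

At 650×325 the photograph is height-limited, so width = 325 × 5/3 ≈ 541.67 px.
Scaling 650 → 613 is ×0.9431, so the width becomes 541.67 × 0.9431 ≈ 510.83 px.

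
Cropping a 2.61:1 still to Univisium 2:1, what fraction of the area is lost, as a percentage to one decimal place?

Going from 2.61:1 to Univisium 2:1 means cutting width while keeping height.
(2.000)/(2.610) ≈ 0.766 of the area survives, leaving 23.37% discarded.

23.4%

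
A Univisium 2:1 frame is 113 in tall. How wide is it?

At Univisium 2:1, 113·2/1 ≈ 226.

226 in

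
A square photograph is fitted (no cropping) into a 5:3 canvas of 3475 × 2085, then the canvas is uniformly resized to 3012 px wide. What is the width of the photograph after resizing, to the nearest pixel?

Fitted into 3475×2085, the photograph spans the height; its width is 2085 × 1/1 ≈ 2085.00 px.
The frame scales by 3012/3475 = 0.8668; 2085.00 × 0.8668 ≈ 1807.20 px.

1807 px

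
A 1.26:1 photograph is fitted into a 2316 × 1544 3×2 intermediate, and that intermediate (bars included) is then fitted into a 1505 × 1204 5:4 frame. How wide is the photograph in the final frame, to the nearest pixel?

Inside the 2316×1544 canvas the photograph is height-limited at 1945.44 × 1544.00.
3×2 in 1505×1204: fills the width, so the intermediate becomes 1505.00 × 1003.33 — a scale of ×0.6498.
So the photograph's width is 1945.44 × 0.6498 ≈ 1264.20.

1264 px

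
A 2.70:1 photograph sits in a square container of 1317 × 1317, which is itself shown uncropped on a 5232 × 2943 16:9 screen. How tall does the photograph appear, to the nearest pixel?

First fit — 2.70:1 into 1317×1317 spans the width: 1317.00 × 487.78.
square in 5232×2943: fills the height, so the intermediate becomes 2943.00 × 2943.00 — a scale of ×2.2346.
The photograph scales with it: height 487.78 × 2.2346 ≈ 1090.00.

1090 px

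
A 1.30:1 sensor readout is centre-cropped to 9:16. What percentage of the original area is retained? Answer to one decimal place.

9:16 is narrower than 1.30:1, so the crop keeps the full height and trims the width.
Fraction kept = (0.562)/(1.300) ≈ 43.27%.

43.3%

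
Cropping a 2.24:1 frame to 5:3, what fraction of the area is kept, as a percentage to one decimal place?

74.4%

5:3 is narrower than 2.24:1, so the crop keeps the full height and trims the width.
Area ratio = (1.667)/(2.240) = 74.40% retained.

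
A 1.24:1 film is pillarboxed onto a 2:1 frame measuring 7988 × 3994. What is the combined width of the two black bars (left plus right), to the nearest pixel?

3035 px

1.24:1 (1.240) < 2:1 (2.000), so the film fills the height.
That makes the image 4952.56 px wide (3994 × 1.240).
Black = 7988 − 4952.56 = 3035.44 px.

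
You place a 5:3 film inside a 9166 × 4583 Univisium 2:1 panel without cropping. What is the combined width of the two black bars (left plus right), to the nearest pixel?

1528 px

Since 1.667 < 2.000, the film is height-limited.
That makes the image 7638.33 px wide (4583 × 5/3).
Leftover width: 9166 − 7638.33 = 1527.67 px.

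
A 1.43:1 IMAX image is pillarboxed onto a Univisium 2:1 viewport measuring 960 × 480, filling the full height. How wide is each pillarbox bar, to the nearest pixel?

The image is 480 × 1.430 ≈ 686.40 px wide.
960 − 686.40 = 273.60 px of bars (136.80 each).

137 px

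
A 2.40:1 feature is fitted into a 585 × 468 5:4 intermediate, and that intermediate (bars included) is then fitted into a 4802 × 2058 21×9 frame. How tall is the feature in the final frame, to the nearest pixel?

1072 px

Inside the 585×468 canvas the feature is width-limited at 585.00 × 243.75.
5:4 in 4802×2058: fills the height, so the intermediate becomes 2572.50 × 2058.00 — a scale of ×4.3974.
The feature scales with it: height 243.75 × 4.3974 ≈ 1071.88.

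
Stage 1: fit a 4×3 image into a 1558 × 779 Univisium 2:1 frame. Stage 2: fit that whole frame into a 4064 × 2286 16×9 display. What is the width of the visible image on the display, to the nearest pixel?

4×3 in 1558×779: fills the height, so the image is 1038.67 × 779.00.
Second fit — the Univisium 2:1 canvas into 4064×2286 spans the width: 4064.00 × 2032.00 (×2.6085 from 1558×779).
Applying the same ×2.6085: 1038.67 → 2709.33.

2709 px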